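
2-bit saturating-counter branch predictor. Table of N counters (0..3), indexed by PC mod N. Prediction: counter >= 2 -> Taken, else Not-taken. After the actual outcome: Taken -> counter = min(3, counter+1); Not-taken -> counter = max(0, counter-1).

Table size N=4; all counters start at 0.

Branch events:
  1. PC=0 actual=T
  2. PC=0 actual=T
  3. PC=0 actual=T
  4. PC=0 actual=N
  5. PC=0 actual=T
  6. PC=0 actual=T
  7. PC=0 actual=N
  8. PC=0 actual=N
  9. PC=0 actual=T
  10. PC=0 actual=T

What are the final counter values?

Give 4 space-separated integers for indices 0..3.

Ev 1: PC=0 idx=0 pred=N actual=T -> ctr[0]=1
Ev 2: PC=0 idx=0 pred=N actual=T -> ctr[0]=2
Ev 3: PC=0 idx=0 pred=T actual=T -> ctr[0]=3
Ev 4: PC=0 idx=0 pred=T actual=N -> ctr[0]=2
Ev 5: PC=0 idx=0 pred=T actual=T -> ctr[0]=3
Ev 6: PC=0 idx=0 pred=T actual=T -> ctr[0]=3
Ev 7: PC=0 idx=0 pred=T actual=N -> ctr[0]=2
Ev 8: PC=0 idx=0 pred=T actual=N -> ctr[0]=1
Ev 9: PC=0 idx=0 pred=N actual=T -> ctr[0]=2
Ev 10: PC=0 idx=0 pred=T actual=T -> ctr[0]=3

Answer: 3 0 0 0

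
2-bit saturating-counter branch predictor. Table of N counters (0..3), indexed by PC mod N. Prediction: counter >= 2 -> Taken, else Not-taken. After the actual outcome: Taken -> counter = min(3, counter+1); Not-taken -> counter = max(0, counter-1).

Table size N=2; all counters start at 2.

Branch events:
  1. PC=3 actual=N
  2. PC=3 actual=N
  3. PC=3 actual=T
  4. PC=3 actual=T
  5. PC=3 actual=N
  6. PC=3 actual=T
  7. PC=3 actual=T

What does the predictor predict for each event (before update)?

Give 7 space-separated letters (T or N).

Answer: T N N N T N T

Derivation:
Ev 1: PC=3 idx=1 pred=T actual=N -> ctr[1]=1
Ev 2: PC=3 idx=1 pred=N actual=N -> ctr[1]=0
Ev 3: PC=3 idx=1 pred=N actual=T -> ctr[1]=1
Ev 4: PC=3 idx=1 pred=N actual=T -> ctr[1]=2
Ev 5: PC=3 idx=1 pred=T actual=N -> ctr[1]=1
Ev 6: PC=3 idx=1 pred=N actual=T -> ctr[1]=2
Ev 7: PC=3 idx=1 pred=T actual=T -> ctr[1]=3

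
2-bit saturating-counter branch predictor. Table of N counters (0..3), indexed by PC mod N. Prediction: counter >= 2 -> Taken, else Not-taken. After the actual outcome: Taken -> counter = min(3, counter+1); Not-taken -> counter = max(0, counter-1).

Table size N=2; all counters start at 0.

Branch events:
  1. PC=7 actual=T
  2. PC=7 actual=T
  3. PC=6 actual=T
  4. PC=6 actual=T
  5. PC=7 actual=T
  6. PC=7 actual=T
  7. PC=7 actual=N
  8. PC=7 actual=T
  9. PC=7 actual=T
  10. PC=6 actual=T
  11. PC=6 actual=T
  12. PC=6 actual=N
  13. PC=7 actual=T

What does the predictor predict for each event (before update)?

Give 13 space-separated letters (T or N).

Ev 1: PC=7 idx=1 pred=N actual=T -> ctr[1]=1
Ev 2: PC=7 idx=1 pred=N actual=T -> ctr[1]=2
Ev 3: PC=6 idx=0 pred=N actual=T -> ctr[0]=1
Ev 4: PC=6 idx=0 pred=N actual=T -> ctr[0]=2
Ev 5: PC=7 idx=1 pred=T actual=T -> ctr[1]=3
Ev 6: PC=7 idx=1 pred=T actual=T -> ctr[1]=3
Ev 7: PC=7 idx=1 pred=T actual=N -> ctr[1]=2
Ev 8: PC=7 idx=1 pred=T actual=T -> ctr[1]=3
Ev 9: PC=7 idx=1 pred=T actual=T -> ctr[1]=3
Ev 10: PC=6 idx=0 pred=T actual=T -> ctr[0]=3
Ev 11: PC=6 idx=0 pred=T actual=T -> ctr[0]=3
Ev 12: PC=6 idx=0 pred=T actual=N -> ctr[0]=2
Ev 13: PC=7 idx=1 pred=T actual=T -> ctr[1]=3

Answer: N N N N T T T T T T T T T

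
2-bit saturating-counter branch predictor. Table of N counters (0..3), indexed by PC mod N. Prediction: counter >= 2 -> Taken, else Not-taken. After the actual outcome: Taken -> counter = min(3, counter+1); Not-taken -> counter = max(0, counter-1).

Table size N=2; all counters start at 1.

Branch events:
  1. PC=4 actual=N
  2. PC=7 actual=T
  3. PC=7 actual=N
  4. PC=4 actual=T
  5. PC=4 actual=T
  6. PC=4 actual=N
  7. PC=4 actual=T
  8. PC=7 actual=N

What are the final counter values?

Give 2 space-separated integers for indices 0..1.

Answer: 2 0

Derivation:
Ev 1: PC=4 idx=0 pred=N actual=N -> ctr[0]=0
Ev 2: PC=7 idx=1 pred=N actual=T -> ctr[1]=2
Ev 3: PC=7 idx=1 pred=T actual=N -> ctr[1]=1
Ev 4: PC=4 idx=0 pred=N actual=T -> ctr[0]=1
Ev 5: PC=4 idx=0 pred=N actual=T -> ctr[0]=2
Ev 6: PC=4 idx=0 pred=T actual=N -> ctr[0]=1
Ev 7: PC=4 idx=0 pred=N actual=T -> ctr[0]=2
Ev 8: PC=7 idx=1 pred=N actual=N -> ctr[1]=0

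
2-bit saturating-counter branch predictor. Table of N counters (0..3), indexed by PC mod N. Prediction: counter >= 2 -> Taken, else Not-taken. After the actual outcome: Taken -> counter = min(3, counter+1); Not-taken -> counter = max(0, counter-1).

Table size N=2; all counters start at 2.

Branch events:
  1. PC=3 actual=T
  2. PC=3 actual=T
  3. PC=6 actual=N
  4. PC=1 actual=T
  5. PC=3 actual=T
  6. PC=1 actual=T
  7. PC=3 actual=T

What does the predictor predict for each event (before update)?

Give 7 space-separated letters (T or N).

Answer: T T T T T T T

Derivation:
Ev 1: PC=3 idx=1 pred=T actual=T -> ctr[1]=3
Ev 2: PC=3 idx=1 pred=T actual=T -> ctr[1]=3
Ev 3: PC=6 idx=0 pred=T actual=N -> ctr[0]=1
Ev 4: PC=1 idx=1 pred=T actual=T -> ctr[1]=3
Ev 5: PC=3 idx=1 pred=T actual=T -> ctr[1]=3
Ev 6: PC=1 idx=1 pred=T actual=T -> ctr[1]=3
Ev 7: PC=3 idx=1 pred=T actual=T -> ctr[1]=3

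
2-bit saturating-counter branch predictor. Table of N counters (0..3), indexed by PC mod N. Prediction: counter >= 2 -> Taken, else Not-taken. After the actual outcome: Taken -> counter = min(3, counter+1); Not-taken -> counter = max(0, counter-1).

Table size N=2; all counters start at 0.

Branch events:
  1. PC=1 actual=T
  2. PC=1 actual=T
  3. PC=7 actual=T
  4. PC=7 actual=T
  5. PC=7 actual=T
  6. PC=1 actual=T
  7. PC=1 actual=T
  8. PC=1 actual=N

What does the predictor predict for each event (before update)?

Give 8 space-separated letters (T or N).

Answer: N N T T T T T T

Derivation:
Ev 1: PC=1 idx=1 pred=N actual=T -> ctr[1]=1
Ev 2: PC=1 idx=1 pred=N actual=T -> ctr[1]=2
Ev 3: PC=7 idx=1 pred=T actual=T -> ctr[1]=3
Ev 4: PC=7 idx=1 pred=T actual=T -> ctr[1]=3
Ev 5: PC=7 idx=1 pred=T actual=T -> ctr[1]=3
Ev 6: PC=1 idx=1 pred=T actual=T -> ctr[1]=3
Ev 7: PC=1 idx=1 pred=T actual=T -> ctr[1]=3
Ev 8: PC=1 idx=1 pred=T actual=N -> ctr[1]=2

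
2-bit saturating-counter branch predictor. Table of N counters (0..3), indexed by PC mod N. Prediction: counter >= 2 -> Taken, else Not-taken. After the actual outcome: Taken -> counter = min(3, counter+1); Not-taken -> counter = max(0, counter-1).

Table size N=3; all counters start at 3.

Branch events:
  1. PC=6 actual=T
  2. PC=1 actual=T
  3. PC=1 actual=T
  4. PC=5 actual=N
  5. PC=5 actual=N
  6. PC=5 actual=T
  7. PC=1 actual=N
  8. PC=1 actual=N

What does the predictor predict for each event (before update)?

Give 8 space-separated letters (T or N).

Ev 1: PC=6 idx=0 pred=T actual=T -> ctr[0]=3
Ev 2: PC=1 idx=1 pred=T actual=T -> ctr[1]=3
Ev 3: PC=1 idx=1 pred=T actual=T -> ctr[1]=3
Ev 4: PC=5 idx=2 pred=T actual=N -> ctr[2]=2
Ev 5: PC=5 idx=2 pred=T actual=N -> ctr[2]=1
Ev 6: PC=5 idx=2 pred=N actual=T -> ctr[2]=2
Ev 7: PC=1 idx=1 pred=T actual=N -> ctr[1]=2
Ev 8: PC=1 idx=1 pred=T actual=N -> ctr[1]=1

Answer: T T T T T N T T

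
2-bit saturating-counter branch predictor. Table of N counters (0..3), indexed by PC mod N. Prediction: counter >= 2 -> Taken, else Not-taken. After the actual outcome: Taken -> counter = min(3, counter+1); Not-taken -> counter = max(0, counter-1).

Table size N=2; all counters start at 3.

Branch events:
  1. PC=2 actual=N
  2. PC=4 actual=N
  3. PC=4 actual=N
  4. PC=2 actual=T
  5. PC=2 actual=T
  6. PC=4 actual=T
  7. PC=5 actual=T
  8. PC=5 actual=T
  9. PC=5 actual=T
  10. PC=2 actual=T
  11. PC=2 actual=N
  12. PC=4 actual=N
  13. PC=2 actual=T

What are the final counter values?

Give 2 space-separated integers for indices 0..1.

Ev 1: PC=2 idx=0 pred=T actual=N -> ctr[0]=2
Ev 2: PC=4 idx=0 pred=T actual=N -> ctr[0]=1
Ev 3: PC=4 idx=0 pred=N actual=N -> ctr[0]=0
Ev 4: PC=2 idx=0 pred=N actual=T -> ctr[0]=1
Ev 5: PC=2 idx=0 pred=N actual=T -> ctr[0]=2
Ev 6: PC=4 idx=0 pred=T actual=T -> ctr[0]=3
Ev 7: PC=5 idx=1 pred=T actual=T -> ctr[1]=3
Ev 8: PC=5 idx=1 pred=T actual=T -> ctr[1]=3
Ev 9: PC=5 idx=1 pred=T actual=T -> ctr[1]=3
Ev 10: PC=2 idx=0 pred=T actual=T -> ctr[0]=3
Ev 11: PC=2 idx=0 pred=T actual=N -> ctr[0]=2
Ev 12: PC=4 idx=0 pred=T actual=N -> ctr[0]=1
Ev 13: PC=2 idx=0 pred=N actual=T -> ctr[0]=2

Answer: 2 3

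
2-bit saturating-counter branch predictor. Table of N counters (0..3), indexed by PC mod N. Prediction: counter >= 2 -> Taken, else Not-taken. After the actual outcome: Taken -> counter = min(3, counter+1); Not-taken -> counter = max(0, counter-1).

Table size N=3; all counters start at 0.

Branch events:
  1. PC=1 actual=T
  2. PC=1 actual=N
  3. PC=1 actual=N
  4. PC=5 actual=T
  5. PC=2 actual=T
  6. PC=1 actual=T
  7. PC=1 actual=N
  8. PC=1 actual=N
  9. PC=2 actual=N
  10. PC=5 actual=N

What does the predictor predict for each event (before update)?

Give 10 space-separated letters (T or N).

Ev 1: PC=1 idx=1 pred=N actual=T -> ctr[1]=1
Ev 2: PC=1 idx=1 pred=N actual=N -> ctr[1]=0
Ev 3: PC=1 idx=1 pred=N actual=N -> ctr[1]=0
Ev 4: PC=5 idx=2 pred=N actual=T -> ctr[2]=1
Ev 5: PC=2 idx=2 pred=N actual=T -> ctr[2]=2
Ev 6: PC=1 idx=1 pred=N actual=T -> ctr[1]=1
Ev 7: PC=1 idx=1 pred=N actual=N -> ctr[1]=0
Ev 8: PC=1 idx=1 pred=N actual=N -> ctr[1]=0
Ev 9: PC=2 idx=2 pred=T actual=N -> ctr[2]=1
Ev 10: PC=5 idx=2 pred=N actual=N -> ctr[2]=0

Answer: N N N N N N N N T N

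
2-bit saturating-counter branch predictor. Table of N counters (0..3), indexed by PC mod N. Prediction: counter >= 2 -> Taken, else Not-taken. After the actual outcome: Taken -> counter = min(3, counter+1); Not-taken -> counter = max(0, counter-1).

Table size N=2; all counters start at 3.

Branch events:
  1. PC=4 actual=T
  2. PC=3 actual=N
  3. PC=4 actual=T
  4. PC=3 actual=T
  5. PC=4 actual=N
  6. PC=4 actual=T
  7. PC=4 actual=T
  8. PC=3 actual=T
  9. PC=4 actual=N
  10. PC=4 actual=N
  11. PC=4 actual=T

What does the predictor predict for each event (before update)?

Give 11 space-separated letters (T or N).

Ev 1: PC=4 idx=0 pred=T actual=T -> ctr[0]=3
Ev 2: PC=3 idx=1 pred=T actual=N -> ctr[1]=2
Ev 3: PC=4 idx=0 pred=T actual=T -> ctr[0]=3
Ev 4: PC=3 idx=1 pred=T actual=T -> ctr[1]=3
Ev 5: PC=4 idx=0 pred=T actual=N -> ctr[0]=2
Ev 6: PC=4 idx=0 pred=T actual=T -> ctr[0]=3
Ev 7: PC=4 idx=0 pred=T actual=T -> ctr[0]=3
Ev 8: PC=3 idx=1 pred=T actual=T -> ctr[1]=3
Ev 9: PC=4 idx=0 pred=T actual=N -> ctr[0]=2
Ev 10: PC=4 idx=0 pred=T actual=N -> ctr[0]=1
Ev 11: PC=4 idx=0 pred=N actual=T -> ctr[0]=2

Answer: T T T T T T T T T T N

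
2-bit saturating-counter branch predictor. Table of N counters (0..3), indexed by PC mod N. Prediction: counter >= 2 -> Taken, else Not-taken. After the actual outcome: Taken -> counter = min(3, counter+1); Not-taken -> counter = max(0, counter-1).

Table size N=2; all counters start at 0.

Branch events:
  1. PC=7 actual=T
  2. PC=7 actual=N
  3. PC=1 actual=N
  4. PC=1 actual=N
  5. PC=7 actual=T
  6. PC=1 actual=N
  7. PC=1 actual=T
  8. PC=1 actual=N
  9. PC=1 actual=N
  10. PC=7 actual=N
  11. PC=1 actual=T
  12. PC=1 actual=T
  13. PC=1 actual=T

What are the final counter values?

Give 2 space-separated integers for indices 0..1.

Ev 1: PC=7 idx=1 pred=N actual=T -> ctr[1]=1
Ev 2: PC=7 idx=1 pred=N actual=N -> ctr[1]=0
Ev 3: PC=1 idx=1 pred=N actual=N -> ctr[1]=0
Ev 4: PC=1 idx=1 pred=N actual=N -> ctr[1]=0
Ev 5: PC=7 idx=1 pred=N actual=T -> ctr[1]=1
Ev 6: PC=1 idx=1 pred=N actual=N -> ctr[1]=0
Ev 7: PC=1 idx=1 pred=N actual=T -> ctr[1]=1
Ev 8: PC=1 idx=1 pred=N actual=N -> ctr[1]=0
Ev 9: PC=1 idx=1 pred=N actual=N -> ctr[1]=0
Ev 10: PC=7 idx=1 pred=N actual=N -> ctr[1]=0
Ev 11: PC=1 idx=1 pred=N actual=T -> ctr[1]=1
Ev 12: PC=1 idx=1 pred=N actual=T -> ctr[1]=2
Ev 13: PC=1 idx=1 pred=T actual=T -> ctr[1]=3

Answer: 0 3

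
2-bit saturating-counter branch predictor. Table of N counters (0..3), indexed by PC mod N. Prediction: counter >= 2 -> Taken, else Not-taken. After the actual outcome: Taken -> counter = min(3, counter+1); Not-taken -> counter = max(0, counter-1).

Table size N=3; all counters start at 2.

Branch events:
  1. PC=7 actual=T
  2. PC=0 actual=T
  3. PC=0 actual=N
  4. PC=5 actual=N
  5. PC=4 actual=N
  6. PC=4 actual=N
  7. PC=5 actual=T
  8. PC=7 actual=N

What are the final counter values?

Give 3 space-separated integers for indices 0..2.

Ev 1: PC=7 idx=1 pred=T actual=T -> ctr[1]=3
Ev 2: PC=0 idx=0 pred=T actual=T -> ctr[0]=3
Ev 3: PC=0 idx=0 pred=T actual=N -> ctr[0]=2
Ev 4: PC=5 idx=2 pred=T actual=N -> ctr[2]=1
Ev 5: PC=4 idx=1 pred=T actual=N -> ctr[1]=2
Ev 6: PC=4 idx=1 pred=T actual=N -> ctr[1]=1
Ev 7: PC=5 idx=2 pred=N actual=T -> ctr[2]=2
Ev 8: PC=7 idx=1 pred=N actual=N -> ctr[1]=0

Answer: 2 0 2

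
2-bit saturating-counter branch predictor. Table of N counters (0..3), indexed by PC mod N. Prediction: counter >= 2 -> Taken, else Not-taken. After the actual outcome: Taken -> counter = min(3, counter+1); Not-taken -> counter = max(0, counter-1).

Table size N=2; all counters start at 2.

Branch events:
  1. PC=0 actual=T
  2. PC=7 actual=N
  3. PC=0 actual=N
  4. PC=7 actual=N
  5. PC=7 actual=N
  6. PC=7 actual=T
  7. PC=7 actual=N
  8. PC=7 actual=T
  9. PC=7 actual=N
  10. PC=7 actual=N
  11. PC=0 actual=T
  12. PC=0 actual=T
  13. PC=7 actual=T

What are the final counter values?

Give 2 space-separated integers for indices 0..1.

Ev 1: PC=0 idx=0 pred=T actual=T -> ctr[0]=3
Ev 2: PC=7 idx=1 pred=T actual=N -> ctr[1]=1
Ev 3: PC=0 idx=0 pred=T actual=N -> ctr[0]=2
Ev 4: PC=7 idx=1 pred=N actual=N -> ctr[1]=0
Ev 5: PC=7 idx=1 pred=N actual=N -> ctr[1]=0
Ev 6: PC=7 idx=1 pred=N actual=T -> ctr[1]=1
Ev 7: PC=7 idx=1 pred=N actual=N -> ctr[1]=0
Ev 8: PC=7 idx=1 pred=N actual=T -> ctr[1]=1
Ev 9: PC=7 idx=1 pred=N actual=N -> ctr[1]=0
Ev 10: PC=7 idx=1 pred=N actual=N -> ctr[1]=0
Ev 11: PC=0 idx=0 pred=T actual=T -> ctr[0]=3
Ev 12: PC=0 idx=0 pred=T actual=T -> ctr[0]=3
Ev 13: PC=7 idx=1 pred=N actual=T -> ctr[1]=1

Answer: 3 1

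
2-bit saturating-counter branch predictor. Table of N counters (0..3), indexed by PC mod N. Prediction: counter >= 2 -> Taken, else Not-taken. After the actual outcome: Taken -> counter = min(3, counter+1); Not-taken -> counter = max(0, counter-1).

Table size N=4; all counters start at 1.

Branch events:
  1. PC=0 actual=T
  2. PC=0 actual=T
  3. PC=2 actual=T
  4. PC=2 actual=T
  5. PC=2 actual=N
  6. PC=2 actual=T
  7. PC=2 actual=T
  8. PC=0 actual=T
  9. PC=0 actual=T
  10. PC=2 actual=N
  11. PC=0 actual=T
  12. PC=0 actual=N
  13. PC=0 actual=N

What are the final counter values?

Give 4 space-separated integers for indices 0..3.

Ev 1: PC=0 idx=0 pred=N actual=T -> ctr[0]=2
Ev 2: PC=0 idx=0 pred=T actual=T -> ctr[0]=3
Ev 3: PC=2 idx=2 pred=N actual=T -> ctr[2]=2
Ev 4: PC=2 idx=2 pred=T actual=T -> ctr[2]=3
Ev 5: PC=2 idx=2 pred=T actual=N -> ctr[2]=2
Ev 6: PC=2 idx=2 pred=T actual=T -> ctr[2]=3
Ev 7: PC=2 idx=2 pred=T actual=T -> ctr[2]=3
Ev 8: PC=0 idx=0 pred=T actual=T -> ctr[0]=3
Ev 9: PC=0 idx=0 pred=T actual=T -> ctr[0]=3
Ev 10: PC=2 idx=2 pred=T actual=N -> ctr[2]=2
Ev 11: PC=0 idx=0 pred=T actual=T -> ctr[0]=3
Ev 12: PC=0 idx=0 pred=T actual=N -> ctr[0]=2
Ev 13: PC=0 idx=0 pred=T actual=N -> ctr[0]=1

Answer: 1 1 2 1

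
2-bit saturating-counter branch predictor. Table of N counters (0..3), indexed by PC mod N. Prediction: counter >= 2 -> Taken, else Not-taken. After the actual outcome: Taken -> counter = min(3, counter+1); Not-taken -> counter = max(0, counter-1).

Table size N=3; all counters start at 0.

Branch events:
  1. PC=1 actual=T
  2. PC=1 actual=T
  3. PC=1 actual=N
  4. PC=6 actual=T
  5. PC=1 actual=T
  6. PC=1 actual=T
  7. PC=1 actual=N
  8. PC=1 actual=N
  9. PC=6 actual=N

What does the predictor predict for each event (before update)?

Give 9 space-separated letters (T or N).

Answer: N N T N N T T T N

Derivation:
Ev 1: PC=1 idx=1 pred=N actual=T -> ctr[1]=1
Ev 2: PC=1 idx=1 pred=N actual=T -> ctr[1]=2
Ev 3: PC=1 idx=1 pred=T actual=N -> ctr[1]=1
Ev 4: PC=6 idx=0 pred=N actual=T -> ctr[0]=1
Ev 5: PC=1 idx=1 pred=N actual=T -> ctr[1]=2
Ev 6: PC=1 idx=1 pred=T actual=T -> ctr[1]=3
Ev 7: PC=1 idx=1 pred=T actual=N -> ctr[1]=2
Ev 8: PC=1 idx=1 pred=T actual=N -> ctr[1]=1
Ev 9: PC=6 idx=0 pred=N actual=N -> ctr[0]=0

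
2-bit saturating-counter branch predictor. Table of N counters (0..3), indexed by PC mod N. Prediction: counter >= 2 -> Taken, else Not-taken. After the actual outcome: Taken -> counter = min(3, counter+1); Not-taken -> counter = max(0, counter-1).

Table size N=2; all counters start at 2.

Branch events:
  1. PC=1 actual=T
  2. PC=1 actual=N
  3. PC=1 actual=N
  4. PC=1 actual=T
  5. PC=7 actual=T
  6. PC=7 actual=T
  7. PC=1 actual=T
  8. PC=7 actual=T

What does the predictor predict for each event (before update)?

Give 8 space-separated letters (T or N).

Ev 1: PC=1 idx=1 pred=T actual=T -> ctr[1]=3
Ev 2: PC=1 idx=1 pred=T actual=N -> ctr[1]=2
Ev 3: PC=1 idx=1 pred=T actual=N -> ctr[1]=1
Ev 4: PC=1 idx=1 pred=N actual=T -> ctr[1]=2
Ev 5: PC=7 idx=1 pred=T actual=T -> ctr[1]=3
Ev 6: PC=7 idx=1 pred=T actual=T -> ctr[1]=3
Ev 7: PC=1 idx=1 pred=T actual=T -> ctr[1]=3
Ev 8: PC=7 idx=1 pred=T actual=T -> ctr[1]=3

Answer: T T T N T T T T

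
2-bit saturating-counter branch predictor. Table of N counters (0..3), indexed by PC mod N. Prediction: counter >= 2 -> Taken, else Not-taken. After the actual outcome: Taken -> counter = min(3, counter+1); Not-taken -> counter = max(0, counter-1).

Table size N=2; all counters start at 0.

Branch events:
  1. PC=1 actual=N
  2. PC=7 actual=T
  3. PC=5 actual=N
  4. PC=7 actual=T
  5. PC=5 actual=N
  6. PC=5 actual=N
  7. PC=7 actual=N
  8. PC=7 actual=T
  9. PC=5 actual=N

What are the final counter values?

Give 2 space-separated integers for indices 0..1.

Ev 1: PC=1 idx=1 pred=N actual=N -> ctr[1]=0
Ev 2: PC=7 idx=1 pred=N actual=T -> ctr[1]=1
Ev 3: PC=5 idx=1 pred=N actual=N -> ctr[1]=0
Ev 4: PC=7 idx=1 pred=N actual=T -> ctr[1]=1
Ev 5: PC=5 idx=1 pred=N actual=N -> ctr[1]=0
Ev 6: PC=5 idx=1 pred=N actual=N -> ctr[1]=0
Ev 7: PC=7 idx=1 pred=N actual=N -> ctr[1]=0
Ev 8: PC=7 idx=1 pred=N actual=T -> ctr[1]=1
Ev 9: PC=5 idx=1 pred=N actual=N -> ctr[1]=0

Answer: 0 0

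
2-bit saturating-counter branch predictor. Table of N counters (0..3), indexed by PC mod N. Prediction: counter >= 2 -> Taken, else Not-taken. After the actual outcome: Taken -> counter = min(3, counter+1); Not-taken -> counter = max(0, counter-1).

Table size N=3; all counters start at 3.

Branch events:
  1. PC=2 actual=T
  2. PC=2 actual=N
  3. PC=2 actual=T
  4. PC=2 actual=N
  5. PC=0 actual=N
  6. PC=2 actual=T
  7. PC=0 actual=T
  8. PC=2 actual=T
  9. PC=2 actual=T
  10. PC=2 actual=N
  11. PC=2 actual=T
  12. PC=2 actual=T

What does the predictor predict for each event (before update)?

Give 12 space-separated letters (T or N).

Answer: T T T T T T T T T T T T

Derivation:
Ev 1: PC=2 idx=2 pred=T actual=T -> ctr[2]=3
Ev 2: PC=2 idx=2 pred=T actual=N -> ctr[2]=2
Ev 3: PC=2 idx=2 pred=T actual=T -> ctr[2]=3
Ev 4: PC=2 idx=2 pred=T actual=N -> ctr[2]=2
Ev 5: PC=0 idx=0 pred=T actual=N -> ctr[0]=2
Ev 6: PC=2 idx=2 pred=T actual=T -> ctr[2]=3
Ev 7: PC=0 idx=0 pred=T actual=T -> ctr[0]=3
Ev 8: PC=2 idx=2 pred=T actual=T -> ctr[2]=3
Ev 9: PC=2 idx=2 pred=T actual=T -> ctr[2]=3
Ev 10: PC=2 idx=2 pred=T actual=N -> ctr[2]=2
Ev 11: PC=2 idx=2 pred=T actual=T -> ctr[2]=3
Ev 12: PC=2 idx=2 pred=T actual=T -> ctr[2]=3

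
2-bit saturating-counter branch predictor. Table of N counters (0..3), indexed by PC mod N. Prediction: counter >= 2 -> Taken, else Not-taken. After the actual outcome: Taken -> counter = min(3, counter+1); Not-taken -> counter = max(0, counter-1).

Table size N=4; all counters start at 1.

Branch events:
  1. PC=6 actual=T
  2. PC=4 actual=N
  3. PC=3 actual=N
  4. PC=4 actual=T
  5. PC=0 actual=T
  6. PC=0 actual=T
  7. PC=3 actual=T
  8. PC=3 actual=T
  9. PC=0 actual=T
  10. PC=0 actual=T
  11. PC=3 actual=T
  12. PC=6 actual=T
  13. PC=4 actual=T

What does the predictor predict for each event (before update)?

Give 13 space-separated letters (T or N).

Ev 1: PC=6 idx=2 pred=N actual=T -> ctr[2]=2
Ev 2: PC=4 idx=0 pred=N actual=N -> ctr[0]=0
Ev 3: PC=3 idx=3 pred=N actual=N -> ctr[3]=0
Ev 4: PC=4 idx=0 pred=N actual=T -> ctr[0]=1
Ev 5: PC=0 idx=0 pred=N actual=T -> ctr[0]=2
Ev 6: PC=0 idx=0 pred=T actual=T -> ctr[0]=3
Ev 7: PC=3 idx=3 pred=N actual=T -> ctr[3]=1
Ev 8: PC=3 idx=3 pred=N actual=T -> ctr[3]=2
Ev 9: PC=0 idx=0 pred=T actual=T -> ctr[0]=3
Ev 10: PC=0 idx=0 pred=T actual=T -> ctr[0]=3
Ev 11: PC=3 idx=3 pred=T actual=T -> ctr[3]=3
Ev 12: PC=6 idx=2 pred=T actual=T -> ctr[2]=3
Ev 13: PC=4 idx=0 pred=T actual=T -> ctr[0]=3

Answer: N N N N N T N N T T T T T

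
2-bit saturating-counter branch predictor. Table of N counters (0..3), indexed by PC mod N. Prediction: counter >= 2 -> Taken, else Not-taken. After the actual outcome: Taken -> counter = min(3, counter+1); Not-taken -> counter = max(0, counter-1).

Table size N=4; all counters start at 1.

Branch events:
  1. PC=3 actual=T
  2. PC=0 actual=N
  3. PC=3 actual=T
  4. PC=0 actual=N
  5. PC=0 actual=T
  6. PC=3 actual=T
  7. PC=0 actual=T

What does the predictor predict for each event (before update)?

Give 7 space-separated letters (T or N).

Ev 1: PC=3 idx=3 pred=N actual=T -> ctr[3]=2
Ev 2: PC=0 idx=0 pred=N actual=N -> ctr[0]=0
Ev 3: PC=3 idx=3 pred=T actual=T -> ctr[3]=3
Ev 4: PC=0 idx=0 pred=N actual=N -> ctr[0]=0
Ev 5: PC=0 idx=0 pred=N actual=T -> ctr[0]=1
Ev 6: PC=3 idx=3 pred=T actual=T -> ctr[3]=3
Ev 7: PC=0 idx=0 pred=N actual=T -> ctr[0]=2

Answer: N N T N N T N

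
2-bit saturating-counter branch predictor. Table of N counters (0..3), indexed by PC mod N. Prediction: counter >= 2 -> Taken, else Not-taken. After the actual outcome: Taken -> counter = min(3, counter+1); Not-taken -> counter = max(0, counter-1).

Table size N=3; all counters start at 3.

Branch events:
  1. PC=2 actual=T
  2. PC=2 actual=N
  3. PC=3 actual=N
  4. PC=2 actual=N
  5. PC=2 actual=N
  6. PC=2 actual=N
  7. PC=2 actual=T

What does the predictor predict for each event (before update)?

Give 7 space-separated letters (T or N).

Answer: T T T T N N N

Derivation:
Ev 1: PC=2 idx=2 pred=T actual=T -> ctr[2]=3
Ev 2: PC=2 idx=2 pred=T actual=N -> ctr[2]=2
Ev 3: PC=3 idx=0 pred=T actual=N -> ctr[0]=2
Ev 4: PC=2 idx=2 pred=T actual=N -> ctr[2]=1
Ev 5: PC=2 idx=2 pred=N actual=N -> ctr[2]=0
Ev 6: PC=2 idx=2 pred=N actual=N -> ctr[2]=0
Ev 7: PC=2 idx=2 pred=N actual=T -> ctr[2]=1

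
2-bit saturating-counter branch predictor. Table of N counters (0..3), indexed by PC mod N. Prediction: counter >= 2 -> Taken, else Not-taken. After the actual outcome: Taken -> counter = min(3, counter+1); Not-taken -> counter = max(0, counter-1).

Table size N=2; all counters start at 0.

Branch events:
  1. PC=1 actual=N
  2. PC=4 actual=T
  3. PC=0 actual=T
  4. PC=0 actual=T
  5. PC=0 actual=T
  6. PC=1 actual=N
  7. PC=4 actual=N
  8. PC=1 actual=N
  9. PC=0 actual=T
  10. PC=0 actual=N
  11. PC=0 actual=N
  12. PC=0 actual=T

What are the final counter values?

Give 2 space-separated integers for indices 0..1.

Answer: 2 0

Derivation:
Ev 1: PC=1 idx=1 pred=N actual=N -> ctr[1]=0
Ev 2: PC=4 idx=0 pred=N actual=T -> ctr[0]=1
Ev 3: PC=0 idx=0 pred=N actual=T -> ctr[0]=2
Ev 4: PC=0 idx=0 pred=T actual=T -> ctr[0]=3
Ev 5: PC=0 idx=0 pred=T actual=T -> ctr[0]=3
Ev 6: PC=1 idx=1 pred=N actual=N -> ctr[1]=0
Ev 7: PC=4 idx=0 pred=T actual=N -> ctr[0]=2
Ev 8: PC=1 idx=1 pred=N actual=N -> ctr[1]=0
Ev 9: PC=0 idx=0 pred=T actual=T -> ctr[0]=3
Ev 10: PC=0 idx=0 pred=T actual=N -> ctr[0]=2
Ev 11: PC=0 idx=0 pred=T actual=N -> ctr[0]=1
Ev 12: PC=0 idx=0 pred=N actual=T -> ctr[0]=2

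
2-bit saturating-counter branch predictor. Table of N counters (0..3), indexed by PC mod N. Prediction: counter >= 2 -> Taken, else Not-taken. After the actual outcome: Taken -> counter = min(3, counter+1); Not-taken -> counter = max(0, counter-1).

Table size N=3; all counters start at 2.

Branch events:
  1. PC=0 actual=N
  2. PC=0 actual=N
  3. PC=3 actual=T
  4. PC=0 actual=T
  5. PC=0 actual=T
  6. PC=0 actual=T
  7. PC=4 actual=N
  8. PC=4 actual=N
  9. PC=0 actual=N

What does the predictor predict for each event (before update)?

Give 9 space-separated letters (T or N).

Answer: T N N N T T T N T

Derivation:
Ev 1: PC=0 idx=0 pred=T actual=N -> ctr[0]=1
Ev 2: PC=0 idx=0 pred=N actual=N -> ctr[0]=0
Ev 3: PC=3 idx=0 pred=N actual=T -> ctr[0]=1
Ev 4: PC=0 idx=0 pred=N actual=T -> ctr[0]=2
Ev 5: PC=0 idx=0 pred=T actual=T -> ctr[0]=3
Ev 6: PC=0 idx=0 pred=T actual=T -> ctr[0]=3
Ev 7: PC=4 idx=1 pred=T actual=N -> ctr[1]=1
Ev 8: PC=4 idx=1 pred=N actual=N -> ctr[1]=0
Ev 9: PC=0 idx=0 pred=T actual=N -> ctr[0]=2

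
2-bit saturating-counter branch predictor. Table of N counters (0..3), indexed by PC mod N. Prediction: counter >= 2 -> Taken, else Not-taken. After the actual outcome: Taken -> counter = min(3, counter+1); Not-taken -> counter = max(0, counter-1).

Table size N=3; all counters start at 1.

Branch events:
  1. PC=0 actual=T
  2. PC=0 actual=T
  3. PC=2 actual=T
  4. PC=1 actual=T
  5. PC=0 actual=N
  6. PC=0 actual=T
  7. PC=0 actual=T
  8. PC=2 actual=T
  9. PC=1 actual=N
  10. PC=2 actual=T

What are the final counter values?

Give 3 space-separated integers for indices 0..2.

Ev 1: PC=0 idx=0 pred=N actual=T -> ctr[0]=2
Ev 2: PC=0 idx=0 pred=T actual=T -> ctr[0]=3
Ev 3: PC=2 idx=2 pred=N actual=T -> ctr[2]=2
Ev 4: PC=1 idx=1 pred=N actual=T -> ctr[1]=2
Ev 5: PC=0 idx=0 pred=T actual=N -> ctr[0]=2
Ev 6: PC=0 idx=0 pred=T actual=T -> ctr[0]=3
Ev 7: PC=0 idx=0 pred=T actual=T -> ctr[0]=3
Ev 8: PC=2 idx=2 pred=T actual=T -> ctr[2]=3
Ev 9: PC=1 idx=1 pred=T actual=N -> ctr[1]=1
Ev 10: PC=2 idx=2 pred=T actual=T -> ctr[2]=3

Answer: 3 1 3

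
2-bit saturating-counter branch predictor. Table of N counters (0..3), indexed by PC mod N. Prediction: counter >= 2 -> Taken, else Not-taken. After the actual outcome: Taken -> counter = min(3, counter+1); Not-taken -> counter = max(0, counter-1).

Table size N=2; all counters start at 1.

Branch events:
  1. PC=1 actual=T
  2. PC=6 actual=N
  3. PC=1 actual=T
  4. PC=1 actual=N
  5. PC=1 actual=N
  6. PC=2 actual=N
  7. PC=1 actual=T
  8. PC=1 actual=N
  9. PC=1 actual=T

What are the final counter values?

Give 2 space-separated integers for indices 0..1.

Ev 1: PC=1 idx=1 pred=N actual=T -> ctr[1]=2
Ev 2: PC=6 idx=0 pred=N actual=N -> ctr[0]=0
Ev 3: PC=1 idx=1 pred=T actual=T -> ctr[1]=3
Ev 4: PC=1 idx=1 pred=T actual=N -> ctr[1]=2
Ev 5: PC=1 idx=1 pred=T actual=N -> ctr[1]=1
Ev 6: PC=2 idx=0 pred=N actual=N -> ctr[0]=0
Ev 7: PC=1 idx=1 pred=N actual=T -> ctr[1]=2
Ev 8: PC=1 idx=1 pred=T actual=N -> ctr[1]=1
Ev 9: PC=1 idx=1 pred=N actual=T -> ctr[1]=2

Answer: 0 2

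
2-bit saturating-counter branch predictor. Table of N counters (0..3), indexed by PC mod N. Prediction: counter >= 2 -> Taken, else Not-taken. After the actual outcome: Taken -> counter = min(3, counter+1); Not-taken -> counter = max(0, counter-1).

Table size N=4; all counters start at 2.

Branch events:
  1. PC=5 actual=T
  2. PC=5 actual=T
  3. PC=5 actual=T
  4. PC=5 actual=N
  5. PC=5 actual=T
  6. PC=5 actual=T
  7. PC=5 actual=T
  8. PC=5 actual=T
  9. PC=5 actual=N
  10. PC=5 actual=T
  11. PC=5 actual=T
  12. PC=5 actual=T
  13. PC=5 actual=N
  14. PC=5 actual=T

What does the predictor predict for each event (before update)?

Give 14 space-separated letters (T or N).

Ev 1: PC=5 idx=1 pred=T actual=T -> ctr[1]=3
Ev 2: PC=5 idx=1 pred=T actual=T -> ctr[1]=3
Ev 3: PC=5 idx=1 pred=T actual=T -> ctr[1]=3
Ev 4: PC=5 idx=1 pred=T actual=N -> ctr[1]=2
Ev 5: PC=5 idx=1 pred=T actual=T -> ctr[1]=3
Ev 6: PC=5 idx=1 pred=T actual=T -> ctr[1]=3
Ev 7: PC=5 idx=1 pred=T actual=T -> ctr[1]=3
Ev 8: PC=5 idx=1 pred=T actual=T -> ctr[1]=3
Ev 9: PC=5 idx=1 pred=T actual=N -> ctr[1]=2
Ev 10: PC=5 idx=1 pred=T actual=T -> ctr[1]=3
Ev 11: PC=5 idx=1 pred=T actual=T -> ctr[1]=3
Ev 12: PC=5 idx=1 pred=T actual=T -> ctr[1]=3
Ev 13: PC=5 idx=1 pred=T actual=N -> ctr[1]=2
Ev 14: PC=5 idx=1 pred=T actual=T -> ctr[1]=3

Answer: T T T T T T T T T T T T T T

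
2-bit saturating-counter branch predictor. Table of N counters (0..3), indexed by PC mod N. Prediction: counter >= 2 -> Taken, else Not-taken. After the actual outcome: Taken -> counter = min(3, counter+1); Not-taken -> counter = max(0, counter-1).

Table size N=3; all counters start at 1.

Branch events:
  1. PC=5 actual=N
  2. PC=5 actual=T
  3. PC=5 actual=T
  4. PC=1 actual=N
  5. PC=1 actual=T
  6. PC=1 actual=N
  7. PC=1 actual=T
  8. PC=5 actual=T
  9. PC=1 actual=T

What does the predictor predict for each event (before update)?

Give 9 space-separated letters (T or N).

Ev 1: PC=5 idx=2 pred=N actual=N -> ctr[2]=0
Ev 2: PC=5 idx=2 pred=N actual=T -> ctr[2]=1
Ev 3: PC=5 idx=2 pred=N actual=T -> ctr[2]=2
Ev 4: PC=1 idx=1 pred=N actual=N -> ctr[1]=0
Ev 5: PC=1 idx=1 pred=N actual=T -> ctr[1]=1
Ev 6: PC=1 idx=1 pred=N actual=N -> ctr[1]=0
Ev 7: PC=1 idx=1 pred=N actual=T -> ctr[1]=1
Ev 8: PC=5 idx=2 pred=T actual=T -> ctr[2]=3
Ev 9: PC=1 idx=1 pred=N actual=T -> ctr[1]=2

Answer: N N N N N N N T N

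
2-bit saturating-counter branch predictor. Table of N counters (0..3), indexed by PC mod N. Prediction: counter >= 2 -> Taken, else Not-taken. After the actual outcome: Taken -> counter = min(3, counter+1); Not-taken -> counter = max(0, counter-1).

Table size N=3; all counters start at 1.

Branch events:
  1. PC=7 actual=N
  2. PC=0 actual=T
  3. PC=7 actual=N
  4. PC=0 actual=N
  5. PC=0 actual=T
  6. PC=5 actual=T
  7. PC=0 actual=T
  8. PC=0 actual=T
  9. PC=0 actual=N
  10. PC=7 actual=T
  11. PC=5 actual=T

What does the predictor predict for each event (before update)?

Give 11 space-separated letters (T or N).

Answer: N N N T N N T T T N T

Derivation:
Ev 1: PC=7 idx=1 pred=N actual=N -> ctr[1]=0
Ev 2: PC=0 idx=0 pred=N actual=T -> ctr[0]=2
Ev 3: PC=7 idx=1 pred=N actual=N -> ctr[1]=0
Ev 4: PC=0 idx=0 pred=T actual=N -> ctr[0]=1
Ev 5: PC=0 idx=0 pred=N actual=T -> ctr[0]=2
Ev 6: PC=5 idx=2 pred=N actual=T -> ctr[2]=2
Ev 7: PC=0 idx=0 pred=T actual=T -> ctr[0]=3
Ev 8: PC=0 idx=0 pred=T actual=T -> ctr[0]=3
Ev 9: PC=0 idx=0 pred=T actual=N -> ctr[0]=2
Ev 10: PC=7 idx=1 pred=N actual=T -> ctr[1]=1
Ev 11: PC=5 idx=2 pred=T actual=T -> ctr[2]=3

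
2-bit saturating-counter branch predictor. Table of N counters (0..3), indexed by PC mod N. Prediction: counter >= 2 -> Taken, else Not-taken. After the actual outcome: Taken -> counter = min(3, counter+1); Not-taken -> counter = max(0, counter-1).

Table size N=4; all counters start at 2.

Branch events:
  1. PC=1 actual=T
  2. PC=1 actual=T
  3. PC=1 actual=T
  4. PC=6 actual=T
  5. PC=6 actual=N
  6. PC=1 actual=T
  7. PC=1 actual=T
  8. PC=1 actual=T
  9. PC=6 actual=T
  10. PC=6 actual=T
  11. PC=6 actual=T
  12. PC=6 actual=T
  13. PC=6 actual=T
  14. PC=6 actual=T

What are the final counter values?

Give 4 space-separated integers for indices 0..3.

Ev 1: PC=1 idx=1 pred=T actual=T -> ctr[1]=3
Ev 2: PC=1 idx=1 pred=T actual=T -> ctr[1]=3
Ev 3: PC=1 idx=1 pred=T actual=T -> ctr[1]=3
Ev 4: PC=6 idx=2 pred=T actual=T -> ctr[2]=3
Ev 5: PC=6 idx=2 pred=T actual=N -> ctr[2]=2
Ev 6: PC=1 idx=1 pred=T actual=T -> ctr[1]=3
Ev 7: PC=1 idx=1 pred=T actual=T -> ctr[1]=3
Ev 8: PC=1 idx=1 pred=T actual=T -> ctr[1]=3
Ev 9: PC=6 idx=2 pred=T actual=T -> ctr[2]=3
Ev 10: PC=6 idx=2 pred=T actual=T -> ctr[2]=3
Ev 11: PC=6 idx=2 pred=T actual=T -> ctr[2]=3
Ev 12: PC=6 idx=2 pred=T actual=T -> ctr[2]=3
Ev 13: PC=6 idx=2 pred=T actual=T -> ctr[2]=3
Ev 14: PC=6 idx=2 pred=T actual=T -> ctr[2]=3

Answer: 2 3 3 2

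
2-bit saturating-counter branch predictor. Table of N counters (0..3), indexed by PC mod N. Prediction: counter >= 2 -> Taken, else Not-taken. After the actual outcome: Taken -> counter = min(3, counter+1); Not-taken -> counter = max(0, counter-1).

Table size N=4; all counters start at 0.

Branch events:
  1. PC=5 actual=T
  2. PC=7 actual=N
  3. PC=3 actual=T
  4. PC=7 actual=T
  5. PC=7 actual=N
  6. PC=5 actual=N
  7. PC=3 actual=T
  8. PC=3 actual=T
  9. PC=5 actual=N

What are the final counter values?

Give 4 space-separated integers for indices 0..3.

Answer: 0 0 0 3

Derivation:
Ev 1: PC=5 idx=1 pred=N actual=T -> ctr[1]=1
Ev 2: PC=7 idx=3 pred=N actual=N -> ctr[3]=0
Ev 3: PC=3 idx=3 pred=N actual=T -> ctr[3]=1
Ev 4: PC=7 idx=3 pred=N actual=T -> ctr[3]=2
Ev 5: PC=7 idx=3 pred=T actual=N -> ctr[3]=1
Ev 6: PC=5 idx=1 pred=N actual=N -> ctr[1]=0
Ev 7: PC=3 idx=3 pred=N actual=T -> ctr[3]=2
Ev 8: PC=3 idx=3 pred=T actual=T -> ctr[3]=3
Ev 9: PC=5 idx=1 pred=N actual=N -> ctr[1]=0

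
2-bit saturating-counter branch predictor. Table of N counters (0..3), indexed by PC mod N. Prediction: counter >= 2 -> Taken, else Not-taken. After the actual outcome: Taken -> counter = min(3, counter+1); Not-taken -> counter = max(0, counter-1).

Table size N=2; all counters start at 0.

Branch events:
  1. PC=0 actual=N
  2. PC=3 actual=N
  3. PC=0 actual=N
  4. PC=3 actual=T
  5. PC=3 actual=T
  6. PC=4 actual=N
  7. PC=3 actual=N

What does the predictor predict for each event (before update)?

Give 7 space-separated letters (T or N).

Answer: N N N N N N T

Derivation:
Ev 1: PC=0 idx=0 pred=N actual=N -> ctr[0]=0
Ev 2: PC=3 idx=1 pred=N actual=N -> ctr[1]=0
Ev 3: PC=0 idx=0 pred=N actual=N -> ctr[0]=0
Ev 4: PC=3 idx=1 pred=N actual=T -> ctr[1]=1
Ev 5: PC=3 idx=1 pred=N actual=T -> ctr[1]=2
Ev 6: PC=4 idx=0 pred=N actual=N -> ctr[0]=0
Ev 7: PC=3 idx=1 pred=T actual=N -> ctr[1]=1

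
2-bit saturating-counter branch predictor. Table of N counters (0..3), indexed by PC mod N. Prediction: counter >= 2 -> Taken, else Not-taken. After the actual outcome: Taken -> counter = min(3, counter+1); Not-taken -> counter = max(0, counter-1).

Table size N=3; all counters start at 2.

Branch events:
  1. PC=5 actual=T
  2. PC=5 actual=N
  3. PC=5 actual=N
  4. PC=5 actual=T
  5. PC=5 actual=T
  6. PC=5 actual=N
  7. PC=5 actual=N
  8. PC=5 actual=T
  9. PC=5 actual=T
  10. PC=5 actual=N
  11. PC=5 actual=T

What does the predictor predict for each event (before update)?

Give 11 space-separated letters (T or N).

Answer: T T T N T T T N T T T

Derivation:
Ev 1: PC=5 idx=2 pred=T actual=T -> ctr[2]=3
Ev 2: PC=5 idx=2 pred=T actual=N -> ctr[2]=2
Ev 3: PC=5 idx=2 pred=T actual=N -> ctr[2]=1
Ev 4: PC=5 idx=2 pred=N actual=T -> ctr[2]=2
Ev 5: PC=5 idx=2 pred=T actual=T -> ctr[2]=3
Ev 6: PC=5 idx=2 pred=T actual=N -> ctr[2]=2
Ev 7: PC=5 idx=2 pred=T actual=N -> ctr[2]=1
Ev 8: PC=5 idx=2 pred=N actual=T -> ctr[2]=2
Ev 9: PC=5 idx=2 pred=T actual=T -> ctr[2]=3
Ev 10: PC=5 idx=2 pred=T actual=N -> ctr[2]=2
Ev 11: PC=5 idx=2 pred=T actual=T -> ctr[2]=3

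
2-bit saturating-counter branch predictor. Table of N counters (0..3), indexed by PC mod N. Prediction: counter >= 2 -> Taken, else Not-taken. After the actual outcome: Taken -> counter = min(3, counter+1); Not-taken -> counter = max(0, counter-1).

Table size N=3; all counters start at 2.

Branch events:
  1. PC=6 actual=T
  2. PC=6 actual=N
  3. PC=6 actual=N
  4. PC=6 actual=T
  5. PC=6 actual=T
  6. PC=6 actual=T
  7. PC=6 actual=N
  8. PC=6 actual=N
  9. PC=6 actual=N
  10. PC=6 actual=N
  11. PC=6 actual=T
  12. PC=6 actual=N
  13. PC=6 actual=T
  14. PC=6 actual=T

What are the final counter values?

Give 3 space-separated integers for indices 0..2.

Ev 1: PC=6 idx=0 pred=T actual=T -> ctr[0]=3
Ev 2: PC=6 idx=0 pred=T actual=N -> ctr[0]=2
Ev 3: PC=6 idx=0 pred=T actual=N -> ctr[0]=1
Ev 4: PC=6 idx=0 pred=N actual=T -> ctr[0]=2
Ev 5: PC=6 idx=0 pred=T actual=T -> ctr[0]=3
Ev 6: PC=6 idx=0 pred=T actual=T -> ctr[0]=3
Ev 7: PC=6 idx=0 pred=T actual=N -> ctr[0]=2
Ev 8: PC=6 idx=0 pred=T actual=N -> ctr[0]=1
Ev 9: PC=6 idx=0 pred=N actual=N -> ctr[0]=0
Ev 10: PC=6 idx=0 pred=N actual=N -> ctr[0]=0
Ev 11: PC=6 idx=0 pred=N actual=T -> ctr[0]=1
Ev 12: PC=6 idx=0 pred=N actual=N -> ctr[0]=0
Ev 13: PC=6 idx=0 pred=N actual=T -> ctr[0]=1
Ev 14: PC=6 idx=0 pred=N actual=T -> ctr[0]=2

Answer: 2 2 2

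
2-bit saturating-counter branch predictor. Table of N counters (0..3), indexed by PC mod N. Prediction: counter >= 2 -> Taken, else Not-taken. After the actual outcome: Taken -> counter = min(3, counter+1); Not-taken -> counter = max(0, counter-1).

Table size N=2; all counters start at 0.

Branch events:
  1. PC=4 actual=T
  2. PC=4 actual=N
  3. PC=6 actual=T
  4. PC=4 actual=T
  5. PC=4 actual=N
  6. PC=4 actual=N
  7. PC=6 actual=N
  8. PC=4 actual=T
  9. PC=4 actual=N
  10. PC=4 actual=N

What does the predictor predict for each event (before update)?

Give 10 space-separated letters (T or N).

Ev 1: PC=4 idx=0 pred=N actual=T -> ctr[0]=1
Ev 2: PC=4 idx=0 pred=N actual=N -> ctr[0]=0
Ev 3: PC=6 idx=0 pred=N actual=T -> ctr[0]=1
Ev 4: PC=4 idx=0 pred=N actual=T -> ctr[0]=2
Ev 5: PC=4 idx=0 pred=T actual=N -> ctr[0]=1
Ev 6: PC=4 idx=0 pred=N actual=N -> ctr[0]=0
Ev 7: PC=6 idx=0 pred=N actual=N -> ctr[0]=0
Ev 8: PC=4 idx=0 pred=N actual=T -> ctr[0]=1
Ev 9: PC=4 idx=0 pred=N actual=N -> ctr[0]=0
Ev 10: PC=4 idx=0 pred=N actual=N -> ctr[0]=0

Answer: N N N N T N N N N N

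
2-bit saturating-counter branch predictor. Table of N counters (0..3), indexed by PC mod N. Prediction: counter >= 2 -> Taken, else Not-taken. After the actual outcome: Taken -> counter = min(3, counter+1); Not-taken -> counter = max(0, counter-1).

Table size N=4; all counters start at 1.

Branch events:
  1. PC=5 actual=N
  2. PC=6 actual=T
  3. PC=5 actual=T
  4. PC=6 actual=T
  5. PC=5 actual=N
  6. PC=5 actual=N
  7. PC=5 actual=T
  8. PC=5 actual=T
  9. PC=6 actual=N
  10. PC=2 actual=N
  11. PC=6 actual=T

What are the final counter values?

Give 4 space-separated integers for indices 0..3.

Ev 1: PC=5 idx=1 pred=N actual=N -> ctr[1]=0
Ev 2: PC=6 idx=2 pred=N actual=T -> ctr[2]=2
Ev 3: PC=5 idx=1 pred=N actual=T -> ctr[1]=1
Ev 4: PC=6 idx=2 pred=T actual=T -> ctr[2]=3
Ev 5: PC=5 idx=1 pred=N actual=N -> ctr[1]=0
Ev 6: PC=5 idx=1 pred=N actual=N -> ctr[1]=0
Ev 7: PC=5 idx=1 pred=N actual=T -> ctr[1]=1
Ev 8: PC=5 idx=1 pred=N actual=T -> ctr[1]=2
Ev 9: PC=6 idx=2 pred=T actual=N -> ctr[2]=2
Ev 10: PC=2 idx=2 pred=T actual=N -> ctr[2]=1
Ev 11: PC=6 idx=2 pred=N actual=T -> ctr[2]=2

Answer: 1 2 2 1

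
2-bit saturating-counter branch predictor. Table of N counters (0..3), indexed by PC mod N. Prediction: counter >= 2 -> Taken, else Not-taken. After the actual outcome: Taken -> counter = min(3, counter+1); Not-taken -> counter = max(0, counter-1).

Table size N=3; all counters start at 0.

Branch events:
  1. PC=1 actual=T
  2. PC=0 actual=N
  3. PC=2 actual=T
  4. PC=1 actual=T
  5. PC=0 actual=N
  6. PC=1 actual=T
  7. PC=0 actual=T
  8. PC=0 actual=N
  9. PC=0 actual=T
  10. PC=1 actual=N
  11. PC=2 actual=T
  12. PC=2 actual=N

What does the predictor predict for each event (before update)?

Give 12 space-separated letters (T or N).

Ev 1: PC=1 idx=1 pred=N actual=T -> ctr[1]=1
Ev 2: PC=0 idx=0 pred=N actual=N -> ctr[0]=0
Ev 3: PC=2 idx=2 pred=N actual=T -> ctr[2]=1
Ev 4: PC=1 idx=1 pred=N actual=T -> ctr[1]=2
Ev 5: PC=0 idx=0 pred=N actual=N -> ctr[0]=0
Ev 6: PC=1 idx=1 pred=T actual=T -> ctr[1]=3
Ev 7: PC=0 idx=0 pred=N actual=T -> ctr[0]=1
Ev 8: PC=0 idx=0 pred=N actual=N -> ctr[0]=0
Ev 9: PC=0 idx=0 pred=N actual=T -> ctr[0]=1
Ev 10: PC=1 idx=1 pred=T actual=N -> ctr[1]=2
Ev 11: PC=2 idx=2 pred=N actual=T -> ctr[2]=2
Ev 12: PC=2 idx=2 pred=T actual=N -> ctr[2]=1

Answer: N N N N N T N N N T N T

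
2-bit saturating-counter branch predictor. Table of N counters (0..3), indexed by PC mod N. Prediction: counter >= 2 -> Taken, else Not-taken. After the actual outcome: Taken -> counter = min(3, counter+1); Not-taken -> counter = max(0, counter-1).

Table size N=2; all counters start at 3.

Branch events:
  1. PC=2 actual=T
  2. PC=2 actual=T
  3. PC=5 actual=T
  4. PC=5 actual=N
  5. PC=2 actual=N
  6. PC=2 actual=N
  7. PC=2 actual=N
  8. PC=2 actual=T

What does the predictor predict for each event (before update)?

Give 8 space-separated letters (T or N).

Answer: T T T T T T N N

Derivation:
Ev 1: PC=2 idx=0 pred=T actual=T -> ctr[0]=3
Ev 2: PC=2 idx=0 pred=T actual=T -> ctr[0]=3
Ev 3: PC=5 idx=1 pred=T actual=T -> ctr[1]=3
Ev 4: PC=5 idx=1 pred=T actual=N -> ctr[1]=2
Ev 5: PC=2 idx=0 pred=T actual=N -> ctr[0]=2
Ev 6: PC=2 idx=0 pred=T actual=N -> ctr[0]=1
Ev 7: PC=2 idx=0 pred=N actual=N -> ctr[0]=0
Ev 8: PC=2 idx=0 pred=N actual=T -> ctr[0]=1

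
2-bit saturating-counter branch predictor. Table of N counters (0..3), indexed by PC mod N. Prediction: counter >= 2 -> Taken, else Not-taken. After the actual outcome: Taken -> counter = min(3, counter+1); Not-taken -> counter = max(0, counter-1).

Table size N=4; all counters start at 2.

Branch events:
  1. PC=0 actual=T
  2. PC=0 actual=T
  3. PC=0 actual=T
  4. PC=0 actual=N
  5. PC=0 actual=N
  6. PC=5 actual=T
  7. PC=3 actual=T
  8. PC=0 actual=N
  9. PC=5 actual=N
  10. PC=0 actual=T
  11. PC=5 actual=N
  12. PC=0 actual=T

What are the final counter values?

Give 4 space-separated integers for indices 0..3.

Ev 1: PC=0 idx=0 pred=T actual=T -> ctr[0]=3
Ev 2: PC=0 idx=0 pred=T actual=T -> ctr[0]=3
Ev 3: PC=0 idx=0 pred=T actual=T -> ctr[0]=3
Ev 4: PC=0 idx=0 pred=T actual=N -> ctr[0]=2
Ev 5: PC=0 idx=0 pred=T actual=N -> ctr[0]=1
Ev 6: PC=5 idx=1 pred=T actual=T -> ctr[1]=3
Ev 7: PC=3 idx=3 pred=T actual=T -> ctr[3]=3
Ev 8: PC=0 idx=0 pred=N actual=N -> ctr[0]=0
Ev 9: PC=5 idx=1 pred=T actual=N -> ctr[1]=2
Ev 10: PC=0 idx=0 pred=N actual=T -> ctr[0]=1
Ev 11: PC=5 idx=1 pred=T actual=N -> ctr[1]=1
Ev 12: PC=0 idx=0 pred=N actual=T -> ctr[0]=2

Answer: 2 1 2 3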